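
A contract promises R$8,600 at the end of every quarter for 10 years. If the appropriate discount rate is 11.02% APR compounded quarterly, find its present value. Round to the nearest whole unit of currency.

With 4 periods per year: i = 0.02755, n = 40.
PV = 8600 × [1 − (1+0.02755)^(−40)] / 0.02755 = 8600 × 24.058248 = 206,900.9363

R$206,901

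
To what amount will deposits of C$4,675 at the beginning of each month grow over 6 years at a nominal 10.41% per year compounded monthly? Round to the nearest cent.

With 12 periods per year: i = 0.008675, n = 72.
FV = 4675 × [(1+0.008675)^72 − 1] / 0.008675 × (1+i) = 4675 × 100.283249 = 468,824.1911
(annuity-due: payments at period start, so ×(1+i).)

C$468,824.19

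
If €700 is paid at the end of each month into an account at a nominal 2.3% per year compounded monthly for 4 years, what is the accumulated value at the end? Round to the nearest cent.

€35,158.85

With 12 periods per year: i = 0.00191667, n = 48.
FV = 700 × [(1+0.00191667)^48 − 1] / 0.00191667 = 700 × 50.226932 = 35,158.8526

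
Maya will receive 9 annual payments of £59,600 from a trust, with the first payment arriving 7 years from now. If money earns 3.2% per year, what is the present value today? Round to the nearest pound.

Value one period before first payment (t=6): 59600 × [1 − (1+0.032)^(−9)] / 0.032 = 59600 × 7.713995 = 459,754.1071
PV₀ = 459,754.1071 / (1+0.032)^6 = 459,754.1071 / 1.208031 = 380,581.2900

£380,581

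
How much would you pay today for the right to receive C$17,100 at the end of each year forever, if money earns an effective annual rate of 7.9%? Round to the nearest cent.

PV = C/r = 17100/0.079 = 216,455.6962

C$216,455.70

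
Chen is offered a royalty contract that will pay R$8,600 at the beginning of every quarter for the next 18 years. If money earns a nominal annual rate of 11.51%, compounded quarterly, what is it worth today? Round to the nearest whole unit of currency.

Periodic rate i = 0.1151/4 = 0.028775; n = 18 × 4 = 72 periods.
Annuity factor a(72|0.028775) × (1+i) = 31.115400; PV = 8600 × 31.115400 = 267,592.4366
(annuity-due: payments at period start, so ×(1+i).)

R$267,592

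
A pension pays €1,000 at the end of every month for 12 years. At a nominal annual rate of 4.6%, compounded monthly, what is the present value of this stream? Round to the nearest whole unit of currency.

With 12 periods per year: i = 0.00383333, n = 144.
PV = PMT · [1 − (1+i)^(−n)] / i = 1000 · 110.503037 = 110,503.0368

€110,503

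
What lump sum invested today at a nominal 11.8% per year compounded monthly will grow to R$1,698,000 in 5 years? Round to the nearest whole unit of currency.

R$943,964

Periodic rate i = 0.118/12 = 0.00983333; n = 5 × 12 = 60 periods.
PV = 1,698,000 / (1 + 0.00983333)^60 = 1,698,000 / 1.798797 = 943,964.2765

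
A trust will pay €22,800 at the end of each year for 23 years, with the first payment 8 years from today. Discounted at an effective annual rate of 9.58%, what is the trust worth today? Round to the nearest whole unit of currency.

€110,146

Value one period before first payment (t=7): 22800 × [1 − (1+0.0958)^(−23)] / 0.0958 = 22800 × 9.165454 = 208,972.3417
Discount back 7 years: 208,972.3417 × (1+0.0958)^(−7) = 208,972.3417 × 0.527085 = 110,146.2553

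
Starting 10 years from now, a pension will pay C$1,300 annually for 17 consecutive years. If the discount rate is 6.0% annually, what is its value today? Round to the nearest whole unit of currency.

C$8,062

Value one period before first payment (t=9): 1300 × [1 − (1+0.06)^(−17)] / 0.06 = 1300 × 10.477260 = 13,620.4376
Discount back 9 years: 13,620.4376 × (1+0.06)^(−9) = 13,620.4376 × 0.591898 = 8,061.9161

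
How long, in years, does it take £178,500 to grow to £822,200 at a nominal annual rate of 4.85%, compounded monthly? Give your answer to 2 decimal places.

Periodic rate i = 0.0485/12 = 0.00404167.
(1+i)^n = 822200/178500 = 4.60616, so n = ln 4.60616 / ln 1.00404 = 378.6754 months
= 378.6754/12 years

31.56 years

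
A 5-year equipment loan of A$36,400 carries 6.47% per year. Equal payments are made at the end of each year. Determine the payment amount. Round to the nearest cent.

Annuity-PV factor = 4.159046; PMT = 36400 / 4.159046 = 8,752.0065

A$8,752.01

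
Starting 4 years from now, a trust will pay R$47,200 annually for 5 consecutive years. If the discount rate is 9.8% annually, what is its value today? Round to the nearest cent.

Value one period before first payment (t=3): 47200 × [1 − (1+0.098)^(−5)] / 0.098 = 47200 × 3.810235 = 179,843.0858
PV₀ = 179,843.0858 / (1+0.098)^3 = 179,843.0858 / 1.323753 = 135,858.4718

R$135,858.47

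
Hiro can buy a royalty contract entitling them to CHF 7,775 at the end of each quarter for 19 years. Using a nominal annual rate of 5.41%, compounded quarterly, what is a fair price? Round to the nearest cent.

CHF 367,778.71

Periodic rate i = 0.0541/4 = 0.013525; n = 19 × 4 = 76 periods.
Annuity factor a(76|0.013525) = 47.302728; PV = 7775 × 47.302728 = 367,778.7075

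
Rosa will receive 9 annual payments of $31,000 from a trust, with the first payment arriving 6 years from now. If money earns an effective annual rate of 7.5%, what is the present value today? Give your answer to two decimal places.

PV at t=5 (ordinary 9-year annuity): 31000 × a(9|0.075) = 31000 × 6.378887 = 197,745.4979
PV₀ = 197,745.4979 / (1+0.075)^5 = 197,745.4979 / 1.435629 = 137,741.3335

$137,741.33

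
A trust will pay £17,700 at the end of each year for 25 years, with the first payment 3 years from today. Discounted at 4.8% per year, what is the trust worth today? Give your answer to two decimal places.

£231,758.33

PV at t=2 (ordinary 25-year annuity): 17700 × a(25|0.048) = 17700 × 14.380853 = 254,541.0963
PV₀ = 254,541.0963 / (1+0.048)^2 = 254,541.0963 / 1.098304 = 231,758.3258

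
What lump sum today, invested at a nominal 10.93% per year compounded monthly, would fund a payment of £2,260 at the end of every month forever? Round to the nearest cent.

£248,124.43

Periodic rate i = 0.1093/12 = 0.00910833.
PV = PMT / i = 2260 / 0.00910833 = 248,124.4282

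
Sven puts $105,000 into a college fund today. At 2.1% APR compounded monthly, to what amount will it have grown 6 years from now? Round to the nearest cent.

i = 0.021/12 = 0.00175 per month; n = 6·12 = 72.
FV = 105,000 × (1 + 0.00175)^72 = 119,086.5130

$119,086.51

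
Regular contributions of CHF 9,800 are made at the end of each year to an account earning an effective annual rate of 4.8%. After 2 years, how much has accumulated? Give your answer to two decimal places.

FV = 9800 × [(1+0.048)^2 − 1] / 0.048 = 9800 × 2.048000 = 20,070.4000

CHF 20,070.40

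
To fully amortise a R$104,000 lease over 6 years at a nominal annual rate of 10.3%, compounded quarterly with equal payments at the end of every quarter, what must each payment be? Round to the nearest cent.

R$5,863.22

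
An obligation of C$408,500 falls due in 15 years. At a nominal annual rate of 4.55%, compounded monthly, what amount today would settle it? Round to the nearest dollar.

C$206,703

Periodic rate i = 0.0455/12 = 0.00379167; n = 15 × 12 = 180 periods.
Discount factor = (1+0.00379167)^(−180) = 0.506005; PV = 408,500 × 0.506005 = 206,702.9129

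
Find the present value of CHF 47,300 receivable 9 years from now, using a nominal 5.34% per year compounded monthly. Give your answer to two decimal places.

CHF 29,282.10

With 12 periods per year: i = 0.00445, n = 108.
Discount factor = (1+0.00445)^(−108) = 0.619072; PV = 47,300 × 0.619072 = 29,282.1018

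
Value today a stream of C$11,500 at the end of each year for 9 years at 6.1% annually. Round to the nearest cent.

C$77,880.16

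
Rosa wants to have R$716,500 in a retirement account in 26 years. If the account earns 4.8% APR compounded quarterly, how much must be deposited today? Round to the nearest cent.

R$207,225.36

Periodic rate i = 0.048/4 = 0.012; n = 26 × 4 = 104 periods.
Discount factor = (1+0.012)^(−104) = 0.289219; PV = 716,500 × 0.289219 = 207,225.3560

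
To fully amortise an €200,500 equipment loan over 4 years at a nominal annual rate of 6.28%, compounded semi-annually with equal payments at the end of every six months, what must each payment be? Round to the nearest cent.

€28,731.43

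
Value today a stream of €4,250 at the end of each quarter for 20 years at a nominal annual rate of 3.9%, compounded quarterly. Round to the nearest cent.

Periodic rate i = 0.039/4 = 0.00975; n = 20 × 4 = 80 periods.
Annuity factor a(80|0.00975) = 55.370141; PV = 4250 × 55.370141 = 235,323.0981

€235,323.10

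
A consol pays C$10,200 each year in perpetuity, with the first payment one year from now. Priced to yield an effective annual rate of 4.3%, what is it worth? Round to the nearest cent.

C$237,209.30

PV = C/r = 10200/0.043 = 237,209.3023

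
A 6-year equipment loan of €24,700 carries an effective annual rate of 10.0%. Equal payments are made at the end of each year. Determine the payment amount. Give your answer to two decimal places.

Annuity-PV factor = 4.355261; PMT = 24700 / 4.355261 = 5,671.3023

€5,671.30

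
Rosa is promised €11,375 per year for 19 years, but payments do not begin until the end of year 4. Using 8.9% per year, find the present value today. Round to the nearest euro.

PV at t=3 (ordinary 19-year annuity): 11375 × a(19|0.089) = 11375 × 9.012234 = 102,514.1635
Discount back 3 years: 102,514.1635 × (1+0.089)^(−3) = 102,514.1635 × 0.774313 = 79,378.0148

€79,378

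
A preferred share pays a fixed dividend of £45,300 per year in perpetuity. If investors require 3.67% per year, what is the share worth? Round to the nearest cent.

£1,234,332.43

PV = PMT / i = 45300 / 0.0367 = 1,234,332.4251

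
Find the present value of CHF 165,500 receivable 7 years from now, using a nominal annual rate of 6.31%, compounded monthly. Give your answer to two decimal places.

i = 0.0631/12 = 0.00525833 per month; n = 7·12 = 84.
PV = 165,500 / (1 + 0.00525833)^84 = 165,500 / 1.553550 = 106,530.1925

CHF 106,530.19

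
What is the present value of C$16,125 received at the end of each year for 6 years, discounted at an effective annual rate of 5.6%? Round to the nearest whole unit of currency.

C$80,298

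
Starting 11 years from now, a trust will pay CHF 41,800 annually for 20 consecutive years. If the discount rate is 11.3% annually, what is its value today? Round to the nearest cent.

CHF 111,905.92

PV at t=10 (ordinary 20-year annuity): 41800 × a(20|0.113) = 41800 × 7.809594 = 326,441.0128
PV₀ = 326,441.0128 / (1+0.113)^10 = 326,441.0128 / 2.917102 = 111,905.9229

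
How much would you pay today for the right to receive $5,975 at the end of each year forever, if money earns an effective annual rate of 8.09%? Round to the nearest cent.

PV = C/r = 5975/0.0809 = 73,856.6131

$73,856.61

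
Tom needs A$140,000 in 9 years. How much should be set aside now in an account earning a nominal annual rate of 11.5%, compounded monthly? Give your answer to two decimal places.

With 12 periods per year: i = 0.00958333, n = 108.
PV = 140,000 / (1 + 0.00958333)^108 = 140,000 / 2.801268 = 49,977.3718

A$49,977.37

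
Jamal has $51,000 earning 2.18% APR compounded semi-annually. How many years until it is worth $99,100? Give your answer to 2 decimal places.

30.64 years

Periodic rate i = 0.0218/2 = 0.0109.
(1+i)^n = 99100/51000 = 1.94314, so n = ln 1.94314 / ln 1.0109 = 61.2769 half-years
= 61.2769/2 years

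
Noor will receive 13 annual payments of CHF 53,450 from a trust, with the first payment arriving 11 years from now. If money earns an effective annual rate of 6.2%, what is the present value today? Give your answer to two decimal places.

CHF 256,282.45

Value one period before first payment (t=10): 53450 × [1 − (1+0.062)^(−13)] / 0.062 = 53450 × 8.750167 = 467,696.4145
PV₀ = 467,696.4145 / (1+0.062)^10 = 467,696.4145 / 1.824926 = 256,282.4535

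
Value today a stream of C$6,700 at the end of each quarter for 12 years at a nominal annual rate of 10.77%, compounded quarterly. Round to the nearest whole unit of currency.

C$179,327

i = 0.1077/4 = 0.026925 per quarter; n = 12·4 = 48.
PV = 6700 × [1 − (1+0.026925)^(−48)] / 0.026925 = 6700 × 26.765269 = 179,327.3004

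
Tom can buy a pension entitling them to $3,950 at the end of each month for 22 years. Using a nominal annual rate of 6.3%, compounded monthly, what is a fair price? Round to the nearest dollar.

Periodic rate i = 0.063/12 = 0.00525; n = 22 × 12 = 264 periods.
Annuity factor a(264|0.00525) = 142.670113; PV = 3950 × 142.670113 = 563,546.9476

$563,547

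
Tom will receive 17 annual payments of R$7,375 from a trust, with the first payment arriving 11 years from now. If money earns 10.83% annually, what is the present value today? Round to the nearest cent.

R$20,113.24

Value one period before first payment (t=10): 7375 × [1 − (1+0.1083)^(−17)] / 0.1083 = 7375 × 7.625940 = 56,241.3108
PV₀ = 56,241.3108 / (1+0.1083)^10 = 56,241.3108 / 2.796233 = 20,113.2431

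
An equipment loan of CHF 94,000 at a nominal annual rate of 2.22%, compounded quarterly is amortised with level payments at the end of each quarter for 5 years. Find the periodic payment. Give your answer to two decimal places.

CHF 4,978.69

Periodic rate i = 0.0222/4 = 0.00555; n = 5 × 4 = 20 periods.
PMT = 94000 / ( [1 − (1+0.00555)^(−20)] / 0.00555 ) = 94000 / 18.880461 = 4,978.6919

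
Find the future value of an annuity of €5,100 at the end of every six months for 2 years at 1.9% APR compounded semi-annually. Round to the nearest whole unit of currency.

€20,693

With 2 periods per year: i = 0.0095, n = 4.
Accumulation factor s(4|0.0095) = 4.057362; FV = 5100 × 4.057362 = 20,692.5455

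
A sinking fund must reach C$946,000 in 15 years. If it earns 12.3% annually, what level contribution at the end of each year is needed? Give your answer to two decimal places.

C$24,769.37

PMT = 946000 / ( [(1+0.123)^15 − 1] / 0.123 ) = 946000 / 38.192338 = 24,769.3661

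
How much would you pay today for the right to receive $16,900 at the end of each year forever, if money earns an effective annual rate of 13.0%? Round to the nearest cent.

PV = C/r = 16900/0.13 = 130,000.0000

$130,000.00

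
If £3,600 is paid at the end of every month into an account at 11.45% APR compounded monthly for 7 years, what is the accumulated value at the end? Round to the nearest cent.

£460,458.72

With 12 periods per year: i = 0.00954167, n = 84.
FV = PMT · [(1+i)^n − 1] / i = 3600 · 127.905201 = 460,458.7244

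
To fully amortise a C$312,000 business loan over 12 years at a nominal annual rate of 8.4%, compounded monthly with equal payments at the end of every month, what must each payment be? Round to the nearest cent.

With 12 periods per year: i = 0.007, n = 144.
PMT = 312000 / ( [1 − (1+0.007)^(−144)] / 0.007 ) = 312000 / 90.538292 = 3,446.0557

C$3,446.06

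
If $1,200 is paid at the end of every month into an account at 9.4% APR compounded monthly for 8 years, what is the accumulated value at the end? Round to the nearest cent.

$170,813.42

With 12 periods per year: i = 0.00783333, n = 96.
FV = 1200 × [(1+0.00783333)^96 − 1] / 0.00783333 = 1200 × 142.344515 = 170,813.4178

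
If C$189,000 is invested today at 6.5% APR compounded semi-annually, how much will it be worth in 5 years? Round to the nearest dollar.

With 2 periods per year: i = 0.0325, n = 10.
FV = PV·(1+i)^n = 189,000 × 1.376894 = 260,233.0234

C$260,233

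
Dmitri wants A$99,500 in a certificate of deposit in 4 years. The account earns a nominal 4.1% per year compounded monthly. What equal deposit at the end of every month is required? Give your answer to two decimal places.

With 12 periods per year: i = 0.00341667, n = 48.
PMT = 99500 / ( [(1+0.00341667)^48 − 1] / 0.00341667 ) = 99500 / 52.063907 = 1,911.1128

A$1,911.11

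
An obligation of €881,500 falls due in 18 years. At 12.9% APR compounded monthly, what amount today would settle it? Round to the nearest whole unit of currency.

With 12 periods per year: i = 0.01075, n = 216.
PV = FV·(1+i)^(−n) = 881,500 × 0.099300 = 87,533.1012

€87,533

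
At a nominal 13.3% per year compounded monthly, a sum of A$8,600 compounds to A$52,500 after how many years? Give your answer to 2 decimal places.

13.68 years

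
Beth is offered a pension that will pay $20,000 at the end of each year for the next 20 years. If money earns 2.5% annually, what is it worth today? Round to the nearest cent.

$311,783.25

Annuity factor a(20|0.025) = 15.589162; PV = 20000 × 15.589162 = 311,783.2457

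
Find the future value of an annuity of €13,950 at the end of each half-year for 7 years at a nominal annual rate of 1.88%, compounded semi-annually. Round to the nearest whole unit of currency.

Periodic rate i = 0.0188/2 = 0.0094; n = 7 × 2 = 14 periods.
Accumulation factor s(14|0.0094) = 14.888410; FV = 13950 × 14.888410 = 207,693.3238

€207,693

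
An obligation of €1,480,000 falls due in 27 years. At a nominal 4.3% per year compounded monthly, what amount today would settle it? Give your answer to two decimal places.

Periodic rate i = 0.043/12 = 0.00358333; n = 27 × 12 = 324 periods.
PV = 1,480,000 / (1 + 0.00358333)^324 = 1,480,000 / 3.186505 = 464,458.6510

€464,458.65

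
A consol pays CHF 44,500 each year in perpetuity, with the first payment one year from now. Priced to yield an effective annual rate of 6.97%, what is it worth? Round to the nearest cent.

CHF 638,450.50

PV = C/r = 44500/0.0697 = 638,450.5022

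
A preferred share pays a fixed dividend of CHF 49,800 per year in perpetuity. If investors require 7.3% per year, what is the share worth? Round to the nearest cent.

CHF 682,191.78

PV = PMT / i = 49800 / 0.073 = 682,191.7808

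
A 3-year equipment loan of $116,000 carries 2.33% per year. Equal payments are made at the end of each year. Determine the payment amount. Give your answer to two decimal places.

Annuity-PV factor = 2.865445; PMT = 116000 / 2.865445 = 40,482.3661

$40,482.37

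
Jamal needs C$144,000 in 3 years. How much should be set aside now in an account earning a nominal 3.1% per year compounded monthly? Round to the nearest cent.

C$131,227.60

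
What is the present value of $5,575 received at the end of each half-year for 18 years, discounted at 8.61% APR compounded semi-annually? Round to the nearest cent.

$101,102.62

With 2 periods per year: i = 0.04305, n = 36.
PV = PMT · [1 − (1+i)^(−n)] / i = 5575 · 18.134999 = 101,102.6216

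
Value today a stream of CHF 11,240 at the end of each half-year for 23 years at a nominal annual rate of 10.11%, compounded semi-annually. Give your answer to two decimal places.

CHF 199,346.27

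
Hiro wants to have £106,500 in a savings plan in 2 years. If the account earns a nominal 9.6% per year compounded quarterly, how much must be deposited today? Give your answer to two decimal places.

i = 0.096/4 = 0.024 per quarter; n = 2·4 = 8.
Discount factor = (1+0.024)^(−8) = 0.827181; PV = 106,500 × 0.827181 = 88,094.7352

£88,094.74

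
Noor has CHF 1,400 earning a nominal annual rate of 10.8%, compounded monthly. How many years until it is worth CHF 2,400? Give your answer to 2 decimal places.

Periodic rate i = 0.108/12 = 0.009.
(1+i)^n = 2400/1400 = 1.71429, so n = ln 1.71429 / ln 1.009 = 60.1576 months
= 60.1576/12 years

5.01 years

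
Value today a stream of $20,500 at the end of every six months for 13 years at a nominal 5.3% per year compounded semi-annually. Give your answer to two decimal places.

$381,684.97

i = 0.053/2 = 0.0265 per half-year; n = 13·2 = 26.
PV = 20500 × [1 − (1+0.0265)^(−26)] / 0.0265 = 20500 × 18.618779 = 381,684.9713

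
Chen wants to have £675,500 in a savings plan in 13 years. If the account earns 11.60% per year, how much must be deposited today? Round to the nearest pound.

£162,178

PV = FV·(1+i)^(−n) = 675,500 × 0.240085 = 162,177.5830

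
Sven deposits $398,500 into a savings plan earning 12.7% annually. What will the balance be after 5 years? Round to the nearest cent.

$724,515.88

398,500 × (1+0.127)^5 = 398,500 × 1.818108 = 724,515.8752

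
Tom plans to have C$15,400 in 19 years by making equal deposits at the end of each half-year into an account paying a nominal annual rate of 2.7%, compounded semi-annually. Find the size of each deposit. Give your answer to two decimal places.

C$312.83

i = 0.027/2 = 0.0135 per half-year; n = 19·2 = 38.
PMT = 15400 / ( [(1+0.0135)^38 − 1] / 0.0135 ) = 15400 / 49.227564 = 312.8329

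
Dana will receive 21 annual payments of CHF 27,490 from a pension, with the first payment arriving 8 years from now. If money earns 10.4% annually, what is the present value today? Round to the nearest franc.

Value one period before first payment (t=7): 27490 × [1 − (1+0.104)^(−21)] / 0.104 = 27490 × 8.411413 = 231,229.7532
Discount back 7 years: 231,229.7532 × (1+0.104)^(−7) = 231,229.7532 × 0.500284 = 115,680.5119

CHF 115,681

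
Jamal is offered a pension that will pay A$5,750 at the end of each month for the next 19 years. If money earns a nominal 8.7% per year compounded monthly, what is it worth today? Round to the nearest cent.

With 12 periods per year: i = 0.00725, n = 228.
PV = PMT · [1 − (1+i)^(−n)] / i = 5750 · 111.362778 = 640,335.9747

A$640,335.97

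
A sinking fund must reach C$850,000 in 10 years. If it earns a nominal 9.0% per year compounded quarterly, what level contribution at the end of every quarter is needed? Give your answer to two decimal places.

Periodic rate i = 0.09/4 = 0.0225; n = 10 × 4 = 40 periods.
PMT = 850000 / ( [(1+0.0225)^40 − 1] / 0.0225 ) = 850000 / 63.786176 = 13,325.7714

C$13,325.77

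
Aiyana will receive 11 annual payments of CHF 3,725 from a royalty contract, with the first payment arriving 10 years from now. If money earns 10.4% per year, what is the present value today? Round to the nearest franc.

Value one period before first payment (t=9): 3725 × [1 − (1+0.104)^(−11)] / 0.104 = 3725 × 6.377161 = 23,754.9242
Discount back 9 years: 23,754.9242 × (1+0.104)^(−9) = 23,754.9242 × 0.410467 = 9,750.6146

CHF 9,751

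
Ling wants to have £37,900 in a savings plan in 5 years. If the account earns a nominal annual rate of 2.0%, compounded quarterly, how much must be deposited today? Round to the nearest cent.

£34,301.88

i = 0.02/4 = 0.005 per quarter; n = 5·4 = 20.
PV = FV·(1+i)^(−n) = 37,900 × 0.905063 = 34,301.8841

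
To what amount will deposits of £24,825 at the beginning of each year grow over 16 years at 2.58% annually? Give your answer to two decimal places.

£496,629.02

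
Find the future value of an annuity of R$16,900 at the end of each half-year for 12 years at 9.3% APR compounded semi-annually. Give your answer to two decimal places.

i = 0.093/2 = 0.0465 per half-year; n = 12·2 = 24.
FV = PMT · [(1+i)^n − 1] / i = 16900 · 42.510638 = 718,429.7821

R$718,429.78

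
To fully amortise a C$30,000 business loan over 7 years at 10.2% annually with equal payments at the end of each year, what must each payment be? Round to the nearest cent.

Annuity-PV factor = 4.836527; PMT = 30000 / 4.836527 = 6,202.7981

C$6,202.80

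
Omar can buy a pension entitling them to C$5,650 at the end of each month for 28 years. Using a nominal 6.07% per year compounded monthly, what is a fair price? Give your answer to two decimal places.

C$911,958.87

Periodic rate i = 0.0607/12 = 0.00505833; n = 28 × 12 = 336 periods.
PV = 5650 × [1 − (1+0.00505833)^(−336)] / 0.00505833 = 5650 × 161.408650 = 911,958.8732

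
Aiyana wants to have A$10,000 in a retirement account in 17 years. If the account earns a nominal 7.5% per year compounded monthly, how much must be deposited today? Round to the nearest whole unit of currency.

i = 0.075/12 = 0.00625 per month; n = 17·12 = 204.
PV = 10,000 / (1 + 0.00625)^204 = 10,000 / 3.564530 = 2,805.4191

A$2,805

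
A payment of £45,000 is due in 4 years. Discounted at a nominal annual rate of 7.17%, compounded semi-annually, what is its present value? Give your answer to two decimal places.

£33,949.83

With 2 periods per year: i = 0.03585, n = 8.
Discount factor = (1+0.03585)^(−8) = 0.754441; PV = 45,000 × 0.754441 = 33,949.8258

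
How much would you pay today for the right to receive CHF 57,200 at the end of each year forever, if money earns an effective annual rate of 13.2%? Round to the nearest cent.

PV = PMT / i = 57200 / 0.132 = 433,333.3333

CHF 433,333.33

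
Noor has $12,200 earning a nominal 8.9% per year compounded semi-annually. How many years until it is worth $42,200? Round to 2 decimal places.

Periodic rate i = 0.089/2 = 0.0445.
n = ln(42200/12200) / ln(1+0.0445) = ln(3.45902) / 0.043538 = 28.5033 half-years
= 28.5033/2 years

14.25 years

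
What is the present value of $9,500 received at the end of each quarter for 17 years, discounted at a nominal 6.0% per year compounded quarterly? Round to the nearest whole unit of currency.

$403,220

i = 0.06/4 = 0.015 per quarter; n = 17·4 = 68.
PV = PMT · [1 − (1+i)^(−n)] / i = 9500 · 42.444228 = 403,220.1644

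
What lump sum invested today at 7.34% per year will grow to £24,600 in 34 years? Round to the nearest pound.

PV = FV·(1+i)^(−n) = 24,600 × 0.089972 = 2,213.3037

£2,213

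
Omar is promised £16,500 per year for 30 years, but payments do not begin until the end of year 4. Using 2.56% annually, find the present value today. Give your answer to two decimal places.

Value one period before first payment (t=3): 16500 × [1 − (1+0.0256)^(−30)] / 0.0256 = 16500 × 20.763824 = 342,603.0947
PV₀ = 342,603.0947 / (1+0.0256)^3 = 342,603.0947 / 1.078783 = 317,582.9986

£317,583.00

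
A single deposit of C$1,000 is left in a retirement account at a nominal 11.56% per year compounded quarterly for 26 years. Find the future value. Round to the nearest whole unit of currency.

C$19,356

i = 0.1156/4 = 0.0289 per quarter; n = 26·4 = 104.
FV = PV·(1+i)^n = 1,000 × 19.355723 = 19,355.7227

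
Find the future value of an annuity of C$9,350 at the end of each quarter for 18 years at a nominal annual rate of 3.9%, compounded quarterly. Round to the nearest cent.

C$969,460.83

i = 0.039/4 = 0.00975 per quarter; n = 18·4 = 72.
FV = PMT · [(1+i)^n − 1] / i = 9350 · 103.685650 = 969,460.8307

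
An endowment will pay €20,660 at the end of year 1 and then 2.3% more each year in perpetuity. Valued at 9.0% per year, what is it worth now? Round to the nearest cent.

PV = PMT / (i − g) = 20660 / (0.09 − 0.023) = 20660 / 0.067000 = 308,358.2090

€308,358.21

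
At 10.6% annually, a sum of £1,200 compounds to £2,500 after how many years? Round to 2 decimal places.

7.29 years

n = ln(2500/1200) / ln(1+0.106) = ln(2.08333) / 0.100750 = 7.2851 years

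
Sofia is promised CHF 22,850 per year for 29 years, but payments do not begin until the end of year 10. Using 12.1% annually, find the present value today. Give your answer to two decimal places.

PV at t=9 (ordinary 29-year annuity): 22850 × a(29|0.121) = 22850 × 7.963404 = 181,963.7731
Discount back 9 years: 181,963.7731 × (1+0.121)^(−9) = 181,963.7731 × 0.357725 = 65,093.0199

CHF 65,093.02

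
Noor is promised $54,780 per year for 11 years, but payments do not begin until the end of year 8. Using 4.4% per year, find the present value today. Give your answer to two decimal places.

$347,477.62

Value one period before first payment (t=7): 54780 × [1 − (1+0.044)^(−11)] / 0.044 = 54780 × 8.574490 = 469,710.5645
PV₀ = 469,710.5645 / (1+0.044)^7 = 469,710.5645 / 1.351772 = 347,477.6195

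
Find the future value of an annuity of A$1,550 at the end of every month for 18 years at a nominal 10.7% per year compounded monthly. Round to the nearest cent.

Periodic rate i = 0.107/12 = 0.00891667; n = 18 × 12 = 216 periods.
Accumulation factor s(216|0.00891667) = 650.880238; FV = 1550 × 650.880238 = 1,008,864.3693

A$1,008,864.37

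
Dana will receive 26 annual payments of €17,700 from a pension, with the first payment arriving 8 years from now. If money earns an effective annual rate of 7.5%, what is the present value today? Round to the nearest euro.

PV at t=7 (ordinary 26-year annuity): 17700 × a(26|0.075) = 17700 × 11.299485 = 200,000.8760
Discount back 7 years: 200,000.8760 × (1+0.075)^(−7) = 200,000.8760 × 0.602755 = 120,551.5082

€120,552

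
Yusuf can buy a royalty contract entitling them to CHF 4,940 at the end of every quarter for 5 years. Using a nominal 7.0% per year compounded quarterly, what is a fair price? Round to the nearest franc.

CHF 82,759

With 4 periods per year: i = 0.0175, n = 20.
Annuity factor a(20|0.0175) = 16.752881; PV = 4940 × 16.752881 = 82,759.2336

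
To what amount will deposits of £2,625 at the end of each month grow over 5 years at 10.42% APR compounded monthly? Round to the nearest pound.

£205,544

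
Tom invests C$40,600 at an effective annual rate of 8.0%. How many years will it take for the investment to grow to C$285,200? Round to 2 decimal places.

(1+i)^n = 285200/40600 = 7.02463, so n = ln 7.02463 / ln 1.08 = 25.3300 years

25.33 years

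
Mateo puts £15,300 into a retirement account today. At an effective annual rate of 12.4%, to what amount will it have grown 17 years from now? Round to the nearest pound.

£111,614

FV = 15,300 × (1 + 0.124)^17 = 111,614.0126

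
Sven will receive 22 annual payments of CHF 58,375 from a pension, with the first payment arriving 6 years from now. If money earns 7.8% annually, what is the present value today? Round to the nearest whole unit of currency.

CHF 415,592

PV at t=5 (ordinary 22-year annuity): 58375 × a(22|0.078) = 58375 × 10.364149 = 605,007.2089
PV₀ = 605,007.2089 / (1+0.078)^5 = 605,007.2089 / 1.455773 = 415,591.5850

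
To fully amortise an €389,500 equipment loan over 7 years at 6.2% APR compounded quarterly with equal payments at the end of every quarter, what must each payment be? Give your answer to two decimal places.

€17,252.88

i = 0.062/4 = 0.0155 per quarter; n = 7·4 = 28.
Annuity-PV factor = 22.575946; PMT = 389500 / 22.575946 = 17,252.8764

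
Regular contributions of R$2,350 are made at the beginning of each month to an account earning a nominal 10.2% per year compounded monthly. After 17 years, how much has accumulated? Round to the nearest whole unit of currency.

R$1,288,684

Periodic rate i = 0.102/12 = 0.0085; n = 17 × 12 = 204 periods.
FV = 2350 × [(1+0.0085)^204 − 1] / 0.0085 × (1+i) = 2350 × 548.376383 = 1,288,684.4993
(annuity-due: payments at period start, so ×(1+i).)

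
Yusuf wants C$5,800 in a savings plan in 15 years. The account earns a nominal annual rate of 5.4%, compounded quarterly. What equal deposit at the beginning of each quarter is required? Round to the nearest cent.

With 4 periods per year: i = 0.0135, n = 60.
PMT = 5800 / ( [(1+0.0135)^60 − 1] / 0.0135 × (1+i) ) = 5800 / 92.773538 = 62.5178

C$62.52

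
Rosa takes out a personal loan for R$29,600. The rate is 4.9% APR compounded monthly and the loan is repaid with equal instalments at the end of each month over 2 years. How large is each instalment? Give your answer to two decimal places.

R$1,297.27

i = 0.049/12 = 0.00408333 per month; n = 2·12 = 24.
Annuity-PV factor = 22.817183; PMT = 29600 / 22.817183 = 1,297.2679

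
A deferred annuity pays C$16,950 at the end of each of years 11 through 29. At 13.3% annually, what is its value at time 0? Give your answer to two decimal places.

PV at t=10 (ordinary 19-year annuity): 16950 × a(19|0.133) = 16950 × 6.817697 = 115,559.9612
Discount back 10 years: 115,559.9612 × (1+0.133)^(−10) = 115,559.9612 × 0.286880 = 33,151.8897

C$33,151.89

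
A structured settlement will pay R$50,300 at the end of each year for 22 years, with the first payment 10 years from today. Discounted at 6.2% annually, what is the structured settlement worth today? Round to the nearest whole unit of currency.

Value one period before first payment (t=9): 50300 × [1 − (1+0.062)^(−22)] / 0.062 = 50300 × 11.834964 = 595,298.6900
PV₀ = 595,298.6900 / (1+0.062)^9 = 595,298.6900 / 1.718386 = 346,429.0287

R$346,429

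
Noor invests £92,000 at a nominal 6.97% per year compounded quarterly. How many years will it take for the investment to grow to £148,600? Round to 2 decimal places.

6.94 years

Periodic rate i = 0.0697/4 = 0.017425.
(1+i)^n = 148600/92000 = 1.61522, so n = ln 1.61522 / ln 1.01743 = 27.7552 quarters
= 27.7552/4 years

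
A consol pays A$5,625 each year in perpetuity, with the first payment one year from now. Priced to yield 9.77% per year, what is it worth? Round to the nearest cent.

PV = C/r = 5625/0.0977 = 57,574.2068

A$57,574.21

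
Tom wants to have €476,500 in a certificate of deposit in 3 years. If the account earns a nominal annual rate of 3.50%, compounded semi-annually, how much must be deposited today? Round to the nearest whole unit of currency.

€429,394

Periodic rate i = 0.035/2 = 0.0175; n = 3 × 2 = 6 periods.
PV = 476,500 / (1 + 0.0175)^6 = 476,500 / 1.109702 = 429,394.4211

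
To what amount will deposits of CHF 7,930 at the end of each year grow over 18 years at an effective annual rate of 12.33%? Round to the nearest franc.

CHF 457,161

Accumulation factor s(18|0.1233) = 57.649515; FV = 7930 × 57.649515 = 457,160.6540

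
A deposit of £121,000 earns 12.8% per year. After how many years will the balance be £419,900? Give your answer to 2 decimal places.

10.33 years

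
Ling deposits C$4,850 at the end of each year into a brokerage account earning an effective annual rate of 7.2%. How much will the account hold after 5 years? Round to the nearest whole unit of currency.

FV = PMT · [(1+i)^n − 1] / i = 4850 · 5.773733 = 28,002.6056

C$28,003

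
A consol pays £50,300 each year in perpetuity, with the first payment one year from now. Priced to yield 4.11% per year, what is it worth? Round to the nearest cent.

£1,223,844.28

PV = PMT / i = 50300 / 0.0411 = 1,223,844.2822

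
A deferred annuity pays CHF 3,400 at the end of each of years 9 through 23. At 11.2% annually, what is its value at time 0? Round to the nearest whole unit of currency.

CHF 10,343

PV at t=8 (ordinary 15-year annuity): 3400 × a(15|0.112) = 3400 × 7.112177 = 24,181.4017
PV₀ = 24,181.4017 / (1+0.112)^8 = 24,181.4017 / 2.337967 = 10,342.9202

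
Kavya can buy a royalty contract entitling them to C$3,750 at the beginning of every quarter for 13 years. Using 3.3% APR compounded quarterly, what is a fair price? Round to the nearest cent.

C$159,346.15

i = 0.033/4 = 0.00825 per quarter; n = 13·4 = 52.
PV = 3750 × [1 − (1+0.00825)^(−52)] / 0.00825 × (1+i) = 3750 × 42.492305 = 159,346.1451
(annuity-due: payments at period start, so ×(1+i).)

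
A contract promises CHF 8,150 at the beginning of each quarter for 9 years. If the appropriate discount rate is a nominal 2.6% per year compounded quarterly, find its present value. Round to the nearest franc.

With 4 periods per year: i = 0.0065, n = 36.
PV = 8150 × [1 − (1+0.0065)^(−36)] / 0.0065 × (1+i) = 8150 × 32.213996 = 262,544.0668
Payments are at the start of each period, so multiply by (1+i).

CHF 262,544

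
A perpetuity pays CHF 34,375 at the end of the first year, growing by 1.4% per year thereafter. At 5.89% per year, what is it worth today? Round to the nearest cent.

PV = PMT / (i − g) = 34375 / (0.0589 − 0.014) = 34375 / 0.044900 = 765,590.2004

CHF 765,590.20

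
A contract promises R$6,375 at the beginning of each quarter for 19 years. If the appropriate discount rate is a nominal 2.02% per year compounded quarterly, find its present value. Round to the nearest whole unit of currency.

R$403,557

i = 0.0202/4 = 0.00505 per quarter; n = 19·4 = 76.
PV = PMT · [1 − (1+i)^(−n)] / i × (1+i) = 6375 · 63.303028 = 403,556.8018
(annuity-due: payments at period start, so ×(1+i).)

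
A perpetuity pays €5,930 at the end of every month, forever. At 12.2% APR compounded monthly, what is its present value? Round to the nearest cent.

€583,278.69

Periodic rate i = 0.122/12 = 0.0101667.
PV = PMT / i = 5930 / 0.0101667 = 583,278.6885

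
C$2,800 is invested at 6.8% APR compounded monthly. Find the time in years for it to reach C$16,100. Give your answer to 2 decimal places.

Periodic rate i = 0.068/12 = 0.00566667.
n = ln(16100/2800) / ln(1+0.00566667) = ln(5.75000) / 0.005651 = 309.5561 months
= 309.5561/12 years

25.80 years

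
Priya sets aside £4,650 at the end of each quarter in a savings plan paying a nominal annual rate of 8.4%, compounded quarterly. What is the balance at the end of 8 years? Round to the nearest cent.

£209,154.95

i = 0.084/4 = 0.021 per quarter; n = 8·4 = 32.
Accumulation factor s(32|0.021) = 44.979559; FV = 4650 × 44.979559 = 209,154.9497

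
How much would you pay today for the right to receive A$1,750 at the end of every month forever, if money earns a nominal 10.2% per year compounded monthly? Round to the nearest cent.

Periodic rate i = 0.102/12 = 0.0085.
PV = C/r = 1750/0.0085 = 205,882.3529

A$205,882.35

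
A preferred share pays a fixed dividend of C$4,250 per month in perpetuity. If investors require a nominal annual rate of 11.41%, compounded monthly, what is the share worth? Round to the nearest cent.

C$446,976.34

Periodic rate i = 0.1141/12 = 0.00950833.
PV = PMT / i = 4250 / 0.00950833 = 446,976.3365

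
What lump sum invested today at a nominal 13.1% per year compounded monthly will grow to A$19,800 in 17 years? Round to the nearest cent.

i = 0.131/12 = 0.0109167 per month; n = 17·12 = 204.
Discount factor = (1+0.0109167)^(−204) = 0.109161; PV = 19,800 × 0.109161 = 2,161.3865

A$2,161.39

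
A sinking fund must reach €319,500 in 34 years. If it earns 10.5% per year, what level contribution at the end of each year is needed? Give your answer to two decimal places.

€1,164.56

FV-annuity factor = 274.351848; PMT = 319500 / 274.351848 = 1,164.5630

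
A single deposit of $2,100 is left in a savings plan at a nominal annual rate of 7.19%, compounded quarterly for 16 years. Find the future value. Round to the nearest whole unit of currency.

$6,567

With 4 periods per year: i = 0.017975, n = 64.
FV = PV·(1+i)^n = 2,100 × 3.127341 = 6,567.4155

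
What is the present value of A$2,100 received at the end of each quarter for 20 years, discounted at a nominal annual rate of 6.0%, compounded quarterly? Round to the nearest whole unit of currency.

i = 0.06/4 = 0.015 per quarter; n = 20·4 = 80.
PV = PMT · [1 − (1+i)^(−n)] / i = 2100 · 46.407323 = 97,455.3793

A$97,455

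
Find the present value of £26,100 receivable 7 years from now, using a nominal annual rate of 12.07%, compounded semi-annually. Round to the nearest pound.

£11,491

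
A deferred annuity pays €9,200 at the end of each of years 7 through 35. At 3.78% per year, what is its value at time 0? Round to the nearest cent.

€128,388.37

PV at t=6 (ordinary 29-year annuity): 9200 × a(29|0.0378) = 9200 × 17.434916 = 160,401.2234
Discount back 6 years: 160,401.2234 × (1+0.0378)^(−6) = 160,401.2234 × 0.800420 = 128,388.3679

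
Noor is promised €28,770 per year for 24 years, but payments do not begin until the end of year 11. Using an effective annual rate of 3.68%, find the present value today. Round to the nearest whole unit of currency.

€315,878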